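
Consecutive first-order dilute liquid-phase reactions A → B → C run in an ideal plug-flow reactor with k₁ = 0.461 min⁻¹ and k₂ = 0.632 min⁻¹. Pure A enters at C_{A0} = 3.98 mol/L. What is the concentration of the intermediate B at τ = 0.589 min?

0.784 mol/L

For first-order series with pure A initially, C_B(τ) = k₁C_{A0}/(k₂−k₁)·(e^(−k₁τ) − e^(−k₂τ)).
e^(−k₁τ) = e^(−0.461×0.589) = e^(−0.2715) = 0.7622; e^(−k₂τ) = e^(−0.3722) = 0.6892.
C_B = 0.461×3.98/(0.632−0.461) × (0.7622−0.6892) = 10.73×0.07303 = 0.7836 mol/L.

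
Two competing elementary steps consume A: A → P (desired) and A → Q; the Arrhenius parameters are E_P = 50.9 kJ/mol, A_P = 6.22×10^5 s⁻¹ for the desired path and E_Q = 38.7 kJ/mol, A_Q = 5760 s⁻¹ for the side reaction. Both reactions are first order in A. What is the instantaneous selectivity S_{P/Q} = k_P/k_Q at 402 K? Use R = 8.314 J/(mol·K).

2.81

Since both paths have the same order in A, the concentration cancels and S_{P/Q} = k_P/k_Q = (A_P/A_Q)·exp[(E_Q−E_P)/(RT)].
(E_Q−E_P)/(RT) = (38.7−50.9)×10³/(8.314×402) = -12200/3342 = -3.650.
k_P/k_Q = (6.22×10^5/5760)·exp(-3.650) = 108.0 × 0.02598 = 2.81.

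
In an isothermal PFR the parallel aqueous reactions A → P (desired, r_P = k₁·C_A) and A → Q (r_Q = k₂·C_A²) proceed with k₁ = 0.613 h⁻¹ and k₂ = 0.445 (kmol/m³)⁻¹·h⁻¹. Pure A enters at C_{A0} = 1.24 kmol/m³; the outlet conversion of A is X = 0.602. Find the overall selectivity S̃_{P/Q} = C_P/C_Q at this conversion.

1.63

C_A = C_{A0}(1−X) = 0.4935 kmol/m³.
Along a PFR/batch, dC_P/dC_A = −r_P/(r_P+r_Q) = −k₁/(k₁+k₂·C_A).
Integrating from C_{A0} to C_A: C_P = (0.613/0.445)·ln[(0.613+0.445·1.24)/(0.613+0.445·0.494)] = 1.378·ln(1.165/0.8326) = 0.4625 kmol/m³.
C_Q = (C_{A0}−C_A)−C_P = 0.2840 kmol/m³; S̃_{P/Q} = 0.4625/0.2840 = 1.63.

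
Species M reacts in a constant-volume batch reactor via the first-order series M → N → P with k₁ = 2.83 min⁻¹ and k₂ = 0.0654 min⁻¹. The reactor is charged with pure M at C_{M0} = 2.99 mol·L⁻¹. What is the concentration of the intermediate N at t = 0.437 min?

2.09 mol·L⁻¹

Solving the coupled first-order balances gives C_N(t) = [k₁/(k₂−k₁)]·C_{M0}·(e^(−k₁t) − e^(−k₂t)).
e^(−k₁t) = e^(−2.83×0.437) = e^(−1.237) = 0.2903; e^(−k₂t) = e^(−0.02858) = 0.9718.
C_N = 2.83×2.99/(0.0654−2.83) × (0.2903−0.9718) = (-3.061)×(-0.6815) = 2.086 mol·L⁻¹.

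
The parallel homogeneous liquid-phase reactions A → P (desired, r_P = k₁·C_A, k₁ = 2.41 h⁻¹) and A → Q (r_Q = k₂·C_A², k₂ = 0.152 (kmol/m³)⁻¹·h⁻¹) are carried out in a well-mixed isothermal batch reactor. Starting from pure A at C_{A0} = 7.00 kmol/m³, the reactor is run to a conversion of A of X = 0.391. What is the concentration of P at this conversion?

C_A = C_{A0}(1−X) = 4.263 kmol/m³.
Along a PFR/batch, dC_P/dC_A = −r_P/(r_P+r_Q) = −k₁/(k₁+k₂·C_A).
Integrating from C_{A0} to C_A: C_P = (2.41/0.152)·ln[(2.41+0.152·7.00)/(2.41+0.152·4.26)] = 15.86·ln(3.474/3.058) = 2.022 kmol/m³.

2.02 kmol/m³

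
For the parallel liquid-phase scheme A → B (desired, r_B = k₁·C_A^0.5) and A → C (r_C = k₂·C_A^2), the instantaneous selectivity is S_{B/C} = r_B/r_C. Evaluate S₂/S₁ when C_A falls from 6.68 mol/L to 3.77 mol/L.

S_{B/C} = (k₁/k₂)·C_A^-1.5, so S₂/S₁ = (C_{A,2}/C_{A,1})^-1.5.
= (3.77/6.68)^(-1.5) = (0.5644)^(-1.5) = 2.36.
Selectivity toward B rises as C_A falls — low-concentration operation is favoured.

2.36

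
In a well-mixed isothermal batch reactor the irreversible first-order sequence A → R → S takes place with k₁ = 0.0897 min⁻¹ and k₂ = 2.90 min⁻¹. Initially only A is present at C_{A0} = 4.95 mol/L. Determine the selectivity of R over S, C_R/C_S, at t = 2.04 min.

0.188

For first-order series with pure A initially, C_R(t) = k₁C_{A0}/(k₂−k₁)·(e^(−k₁t) − e^(−k₂t)).
e^(−k₁t) = e^(−0.0897×2.04) = e^(−0.1830) = 0.8328; e^(−k₂t) = e^(−5.916) = 0.002696.
C_R = 0.0897×4.95/(2.90−0.0897) × (0.8328−0.002696) = 0.1580×0.8301 = 0.1311 mol/L.
C_A = C_{A0}e^(−k₁t) = 4.122 mol/L, so C_S = C_{A0}−C_A−C_R = 0.6966 mol/L; C_R/C_S = 0.188.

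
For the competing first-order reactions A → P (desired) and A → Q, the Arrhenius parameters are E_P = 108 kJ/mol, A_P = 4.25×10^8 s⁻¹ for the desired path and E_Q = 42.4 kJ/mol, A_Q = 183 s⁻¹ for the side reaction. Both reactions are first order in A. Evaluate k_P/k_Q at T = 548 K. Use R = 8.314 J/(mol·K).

With equal orders, S_{P/Q} = k_P/k_Q = (A_P/A_Q)·exp[(E_Q−E_P)/(RT)].
(E_Q−E_P)/(RT) = (42.4−108)×10³/(8.314×548) = -65600/4556 = -14.40.
k_P/k_Q = (4.25×10^8/183)·exp(-14.40) = 2.322×10^6 × 5.583×10^-7 = 1.30.
Since E_P > E_Q, raising the temperature improves selectivity toward P.

1.30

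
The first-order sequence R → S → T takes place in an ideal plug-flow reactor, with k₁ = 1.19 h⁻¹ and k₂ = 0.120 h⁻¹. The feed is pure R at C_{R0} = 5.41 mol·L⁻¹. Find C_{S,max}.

For a first-order series the maximum intermediate yield is C_{S,max}/C_{R0} = (k₁/k₂)^[k₂/(k₂−k₁)].
= (1.19/0.120)^(0.120/(0.120−1.19)) = (9.917)^(-0.1121) = 0.7731.
C_{S,max} = 0.7731×5.41 = 4.18 mol·L⁻¹.

4.18 mol·L⁻¹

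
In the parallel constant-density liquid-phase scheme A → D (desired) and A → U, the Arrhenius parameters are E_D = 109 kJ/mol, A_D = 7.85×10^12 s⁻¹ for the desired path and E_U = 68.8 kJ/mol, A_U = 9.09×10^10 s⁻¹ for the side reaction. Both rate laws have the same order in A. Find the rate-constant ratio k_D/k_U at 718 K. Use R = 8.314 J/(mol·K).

k_D/k_U = (A_D/A_U)·exp[−(E_D−E_U)/(RT)] = (A_D/A_U)·exp[(E_U−E_D)/(RT)].
(E_U−E_D)/(RT) = (68.8−109)×10³/(8.314×718) = -40200/5969 = -6.734.
k_D/k_U = (7.85×10^12/9.09×10^10)·exp(-6.734) = 86.36 × 0.001189 = 0.103.
Since E_D > E_U, raising the temperature improves selectivity toward D.

0.103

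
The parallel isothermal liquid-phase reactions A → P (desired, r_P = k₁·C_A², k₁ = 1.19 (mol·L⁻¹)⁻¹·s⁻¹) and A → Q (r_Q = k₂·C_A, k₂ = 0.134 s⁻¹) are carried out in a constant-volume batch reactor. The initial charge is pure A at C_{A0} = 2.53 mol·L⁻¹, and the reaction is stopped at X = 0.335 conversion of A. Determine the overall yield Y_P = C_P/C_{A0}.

0.318

C_A = C_{A0}(1−X) = 1.682 mol·L⁻¹.
Along a PFR/batch, dC_Q/dC_A = −r_Q/(r_P+r_Q) = −k₂/(k₂+k₁·C_A).
Integrating from C_{A0} to C_A: C_Q = (0.134/1.19)·ln[(0.134+1.19·2.53)/(0.134+1.19·1.68)] = 0.1126·ln(3.145/2.136) = 0.04355 mol·L⁻¹.
Then C_P = (C_{A0}−C_A) − C_Q = 0.8475 − 0.04355 = 0.8040 mol·L⁻¹.
Y_P = C_P/C_{A0} = 0.8040/2.53 = 0.318.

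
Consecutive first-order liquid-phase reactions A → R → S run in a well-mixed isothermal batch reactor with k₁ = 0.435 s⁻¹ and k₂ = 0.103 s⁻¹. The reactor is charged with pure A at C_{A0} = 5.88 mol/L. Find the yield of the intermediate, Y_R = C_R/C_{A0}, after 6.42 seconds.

0.596

The intermediate concentration in a first-order A→B→C sequence is C_R = k₁C_{A0}(e^(−k₁t) − e^(−k₂t))/(k₂−k₁).
e^(−k₁t) = e^(−0.435×6.42) = e^(−2.793) = 0.06126; e^(−k₂t) = e^(−0.6613) = 0.5162.
C_R = 0.435×5.88/(0.103−0.435) × (0.06126−0.5162) = (-7.704)×(-0.4549) = 3.505 mol/L.
Y_R = C_R/C_{A0} = 3.505/5.88 = 0.596.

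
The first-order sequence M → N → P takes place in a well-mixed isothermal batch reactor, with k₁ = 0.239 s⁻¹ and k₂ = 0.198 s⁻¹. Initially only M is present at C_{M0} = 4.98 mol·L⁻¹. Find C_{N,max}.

2.01 mol·L⁻¹

For a first-order series the maximum intermediate yield is C_{N,max}/C_{M0} = (k₁/k₂)^[k₂/(k₂−k₁)].
= (0.239/0.198)^(0.198/(0.198−0.239)) = (1.207)^(-4.829) = 0.4030.
C_{N,max} = 0.4030×4.98 = 2.01 mol·L⁻¹.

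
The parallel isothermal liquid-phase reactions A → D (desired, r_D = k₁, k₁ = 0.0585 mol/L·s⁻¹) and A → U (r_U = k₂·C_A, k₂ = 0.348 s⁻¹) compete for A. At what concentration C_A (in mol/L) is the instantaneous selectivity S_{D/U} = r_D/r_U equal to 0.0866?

S_{D/U} = (k₁/k₂)·C_A⁻¹ ⇒ C_A = (S·k₂/k₁)^(-1).
= (0.0866×0.348/0.0585)^(-1) = (0.5152)^(-1) = 1.94 mol/L.

1.94 mol/L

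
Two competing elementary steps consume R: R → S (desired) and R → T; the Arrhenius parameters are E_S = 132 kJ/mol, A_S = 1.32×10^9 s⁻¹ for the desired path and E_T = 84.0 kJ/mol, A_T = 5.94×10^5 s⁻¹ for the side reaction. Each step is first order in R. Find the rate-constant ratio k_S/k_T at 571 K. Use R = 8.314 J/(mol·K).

0.0903

With equal orders, S_{S/T} = k_S/k_T = (A_S/A_T)·exp[(E_T−E_S)/(RT)].
(E_T−E_S)/(RT) = (84.0−132)×10³/(8.314×571) = -48000/4747 = -10.11.
k_S/k_T = (1.32×10^9/5.94×10^5)·exp(-10.11) = 2222 × 4.063×10^-5 = 0.0903.
Since E_S > E_T, raising the temperature improves selectivity toward S.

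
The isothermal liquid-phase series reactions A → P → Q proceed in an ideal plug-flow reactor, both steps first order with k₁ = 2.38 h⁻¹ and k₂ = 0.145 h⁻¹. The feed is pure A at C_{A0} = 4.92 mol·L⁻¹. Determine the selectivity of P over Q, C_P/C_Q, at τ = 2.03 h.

3.79

For first-order series with pure A initially, C_P(τ) = k₁C_{A0}/(k₂−k₁)·(e^(−k₁τ) − e^(−k₂τ)).
e^(−k₁τ) = e^(−2.38×2.03) = e^(−4.831) = 0.007975; e^(−k₂τ) = e^(−0.2943) = 0.7450.
C_P = 2.38×4.92/(0.145−2.38) × (0.007975−0.7450) = (-5.239)×(-0.7370) = 3.861 mol·L⁻¹.
C_A = C_{A0}e^(−k₁τ) = 0.03924 mol·L⁻¹, so C_Q = C_{A0}−C_A−C_P = 1.019 mol·L⁻¹; C_P/C_Q = 3.79.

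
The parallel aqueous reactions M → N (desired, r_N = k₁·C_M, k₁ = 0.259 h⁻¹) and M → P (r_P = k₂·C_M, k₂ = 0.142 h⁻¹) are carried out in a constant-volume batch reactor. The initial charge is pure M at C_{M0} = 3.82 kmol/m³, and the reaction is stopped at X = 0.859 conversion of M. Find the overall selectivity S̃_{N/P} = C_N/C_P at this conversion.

1.82

C_M = C_{M0}(1−X) = 0.5386 kmol/m³.
Both paths are first order in M, so the instantaneous fraction to N is constant: dC_N/d(−C_M) = k₁/(k₁+k₂) = 0.6459.
C_N = 0.6459·(C_{M0}−C_M) = 0.6459×3.281 = 2.12 kmol/m³.
C_P = (C_{M0}−C_M)−C_N = 1.162 kmol/m³; S̃_{N/P} = 2.119/1.162 = 1.82.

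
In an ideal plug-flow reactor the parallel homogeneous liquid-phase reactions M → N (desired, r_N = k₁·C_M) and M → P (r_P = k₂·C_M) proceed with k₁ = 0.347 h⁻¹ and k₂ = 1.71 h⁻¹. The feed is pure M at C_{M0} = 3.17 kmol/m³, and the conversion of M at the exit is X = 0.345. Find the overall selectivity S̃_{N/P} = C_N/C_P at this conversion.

C_M = C_{M0}(1−X) = 2.076 kmol/m³.
Both paths are first order in M, so the instantaneous fraction to N is constant: dC_N/d(−C_M) = k₁/(k₁+k₂) = 0.1687.
C_N = 0.1687·(C_{M0}−C_M) = 0.1687×1.094 = 0.184 kmol/m³.
C_P = (C_{M0}−C_M)−C_N = 0.9092 kmol/m³; S̃_{N/P} = 0.1845/0.9092 = 0.203.

0.203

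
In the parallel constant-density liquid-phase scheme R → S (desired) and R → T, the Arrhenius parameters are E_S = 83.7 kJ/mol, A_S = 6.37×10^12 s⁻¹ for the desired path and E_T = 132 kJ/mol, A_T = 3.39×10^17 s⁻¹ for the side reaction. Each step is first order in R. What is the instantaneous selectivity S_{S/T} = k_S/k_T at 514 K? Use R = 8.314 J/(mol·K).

k_S/k_T = (A_S/A_T)·exp[−(E_S−E_T)/(RT)] = (A_S/A_T)·exp[(E_T−E_S)/(RT)].
(E_T−E_S)/(RT) = (132−83.7)×10³/(8.314×514) = 48300/4273 = 11.30.
k_S/k_T = (6.37×10^12/3.39×10^17)·exp(11.30) = 1.879×10^-5 × 81023 = 1.52.

1.52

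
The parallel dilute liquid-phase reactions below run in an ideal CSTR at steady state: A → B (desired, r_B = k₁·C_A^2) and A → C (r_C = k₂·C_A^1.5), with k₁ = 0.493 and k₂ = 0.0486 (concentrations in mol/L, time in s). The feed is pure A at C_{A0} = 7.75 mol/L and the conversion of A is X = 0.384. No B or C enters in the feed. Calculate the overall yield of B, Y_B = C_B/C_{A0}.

0.367

Exit C_A = C_{A0}(1−X) = 7.75×0.616 = 4.774 mol/L.
A CSTR operates uniformly at the exit composition, giving r_B = 11.24 and r_C = 0.5069 (each k·C_A^n at C_A = 4.774).
Fraction of consumed A going to B: r_B/(r_B+r_C) = 0.9568.
C_B = 0.9568·C_{A0}·X = 0.9568×7.75×0.384 = 2.85 mol/L; Y_B = C_B/C_{A0} = 0.367.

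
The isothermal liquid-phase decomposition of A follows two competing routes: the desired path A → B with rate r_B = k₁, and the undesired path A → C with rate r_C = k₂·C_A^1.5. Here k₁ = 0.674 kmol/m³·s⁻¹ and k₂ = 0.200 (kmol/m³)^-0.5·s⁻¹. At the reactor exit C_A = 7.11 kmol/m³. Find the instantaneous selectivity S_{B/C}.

0.178

S_{B/C} = r_B/r_C = (k₁)/(k₂·C_A^1.5) = (k₁/k₂)·C_A^-1.5.
= (0.674) / (0.200×7.110^1.5) = 0.6740/3.792 = 0.178.
The undesired path is higher order in A, so low C_A (CSTR or dilute feed) favours B.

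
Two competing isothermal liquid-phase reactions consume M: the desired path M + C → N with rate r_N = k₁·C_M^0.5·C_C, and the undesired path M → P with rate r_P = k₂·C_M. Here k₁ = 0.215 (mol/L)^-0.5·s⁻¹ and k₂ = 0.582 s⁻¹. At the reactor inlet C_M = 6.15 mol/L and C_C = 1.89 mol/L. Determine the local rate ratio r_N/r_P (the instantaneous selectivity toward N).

0.282

S_{N/P} = r_N/r_P = (k₁·C_M^0.5·C_C)/(k₂·C_M) = (k₁/k₂)·C_M^-0.5·C_C.
= (0.215×6.150^0.5×1.890) / (0.582×6.150) = 1.008/3.579 = 0.282.
The undesired path is higher order in M, so low C_M (CSTR or dilute feed) favours N.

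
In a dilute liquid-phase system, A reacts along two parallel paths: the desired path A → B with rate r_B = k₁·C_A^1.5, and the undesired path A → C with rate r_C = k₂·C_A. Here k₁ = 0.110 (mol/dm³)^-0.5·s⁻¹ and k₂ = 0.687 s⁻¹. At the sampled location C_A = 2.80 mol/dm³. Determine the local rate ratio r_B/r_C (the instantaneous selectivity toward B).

0.268

S_{B/C} = r_B/r_C = (k₁·C_A^1.5)/(k₂·C_A) = (k₁/k₂)·C_A^0.5.
= (0.110×2.800^1.5) / (0.687×2.800) = 0.5154/1.924 = 0.268.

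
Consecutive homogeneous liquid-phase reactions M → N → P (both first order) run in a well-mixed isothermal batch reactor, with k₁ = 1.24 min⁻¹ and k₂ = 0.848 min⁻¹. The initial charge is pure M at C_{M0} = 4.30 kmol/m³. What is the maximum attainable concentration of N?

At the optimum, C_{N,max}/C_{M0} = (k₁/k₂)^[k₂/(k₂−k₁)].
= (1.24/0.848)^(0.848/(0.848−1.24)) = (1.462)^(-2.163) = 0.4395.
C_{N,max} = 0.4395×4.30 = 1.89 kmol/m³.

1.89 kmol/m³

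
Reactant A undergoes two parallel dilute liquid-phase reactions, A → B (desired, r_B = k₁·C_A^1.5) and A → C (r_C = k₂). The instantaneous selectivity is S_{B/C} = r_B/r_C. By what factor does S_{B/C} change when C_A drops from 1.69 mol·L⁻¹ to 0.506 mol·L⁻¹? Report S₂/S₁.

S_{B/C} = (k₁/k₂)·C_A^1.5, so S₂/S₁ = (C_{A,2}/C_{A,1})^1.5.
= (0.506/1.69)^1.5 = (0.2994)^1.5 = 0.164.

0.164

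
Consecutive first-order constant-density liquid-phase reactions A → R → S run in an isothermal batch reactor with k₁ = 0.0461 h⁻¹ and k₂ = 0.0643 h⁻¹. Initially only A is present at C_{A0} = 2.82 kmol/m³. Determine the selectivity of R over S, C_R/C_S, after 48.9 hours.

0.212

The intermediate concentration in a first-order A→B→C sequence is C_R = k₁C_{A0}(e^(−k₁t) − e^(−k₂t))/(k₂−k₁).
e^(−k₁t) = e^(−0.0461×48.9) = e^(−2.254) = 0.1049; e^(−k₂t) = e^(−3.144) = 0.04310.
C_R = 0.0461×2.82/(0.0643−0.0461) × (0.1049−0.04310) = 7.143×0.06185 = 0.4418 kmol/m³.
C_A = C_{A0}e^(−k₁t) = 0.2960 kmol/m³, so C_S = C_{A0}−C_A−C_R = 2.082 kmol/m³; C_R/C_S = 0.212.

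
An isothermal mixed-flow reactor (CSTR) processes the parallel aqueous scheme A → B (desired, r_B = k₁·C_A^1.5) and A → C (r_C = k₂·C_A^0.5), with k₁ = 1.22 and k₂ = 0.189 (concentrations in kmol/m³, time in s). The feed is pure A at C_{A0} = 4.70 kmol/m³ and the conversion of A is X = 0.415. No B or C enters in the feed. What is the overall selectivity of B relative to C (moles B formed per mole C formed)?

Exit C_A = C_{A0}(1−X) = 4.70×0.585 = 2.749 kmol/m³.
Rates in a CSTR are evaluated at the outlet concentration: r_B = 1.22×2.749^1.5 = 5.562, r_C = 0.189×2.749^0.5 = 0.3134.
Overall selectivity = C_B/C_C = r_Bτ/(r_Cτ) = r_B/r_C = 17.7.

17.7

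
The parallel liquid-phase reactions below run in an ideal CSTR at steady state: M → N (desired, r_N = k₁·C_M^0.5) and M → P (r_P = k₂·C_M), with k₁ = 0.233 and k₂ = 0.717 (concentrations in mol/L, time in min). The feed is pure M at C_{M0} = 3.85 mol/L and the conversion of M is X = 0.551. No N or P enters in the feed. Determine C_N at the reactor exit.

Exit C_M = C_{M0}(1−X) = 3.85×0.449 = 1.729 mol/L.
A CSTR operates uniformly at the exit composition, giving r_N = 0.3063 and r_P = 1.239 (each k·C_M^n at C_M = 1.729).
Fraction of consumed M going to N: r_N/(r_N+r_P) = 0.1982.
C_N = 0.1982·C_{M0}·X = 0.1982×3.85×0.551 = 0.420 mol/L.

0.420 mol/L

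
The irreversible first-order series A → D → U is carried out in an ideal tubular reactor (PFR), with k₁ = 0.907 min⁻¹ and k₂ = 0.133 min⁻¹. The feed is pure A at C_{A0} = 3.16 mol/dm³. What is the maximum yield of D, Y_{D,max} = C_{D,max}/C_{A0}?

0.719

For a first-order series the maximum intermediate yield is C_{D,max}/C_{A0} = (k₁/k₂)^[k₂/(k₂−k₁)].
= (0.907/0.133)^(0.133/(0.133−0.907)) = (6.820)^(-0.1718) = 0.7190.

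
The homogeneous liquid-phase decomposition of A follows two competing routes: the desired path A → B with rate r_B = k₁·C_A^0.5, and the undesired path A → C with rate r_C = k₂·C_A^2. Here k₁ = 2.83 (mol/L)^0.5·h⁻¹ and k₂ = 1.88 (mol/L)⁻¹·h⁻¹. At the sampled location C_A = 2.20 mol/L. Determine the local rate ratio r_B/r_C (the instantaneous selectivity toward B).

S_{B/C} = r_B/r_C = (k₁·C_A^0.5)/(k₂·C_A^2) = (k₁/k₂)·C_A^-1.5.
= (2.83×2.200^0.5) / (1.88×2.200^2) = 4.198/9.099 = 0.461.

0.461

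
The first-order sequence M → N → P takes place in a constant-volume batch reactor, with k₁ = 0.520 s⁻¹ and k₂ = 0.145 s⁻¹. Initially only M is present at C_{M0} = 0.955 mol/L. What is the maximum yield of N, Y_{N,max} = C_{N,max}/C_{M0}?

0.610

Evaluating C_N at t_opt = ln(k₂/k₁)/(k₂−k₁) gives C_{N,max}/C_{M0} = (k₁/k₂)^[k₂/(k₂−k₁)].
= (0.520/0.145)^(0.145/(0.145−0.520)) = (3.586)^(-0.3867) = 0.6103.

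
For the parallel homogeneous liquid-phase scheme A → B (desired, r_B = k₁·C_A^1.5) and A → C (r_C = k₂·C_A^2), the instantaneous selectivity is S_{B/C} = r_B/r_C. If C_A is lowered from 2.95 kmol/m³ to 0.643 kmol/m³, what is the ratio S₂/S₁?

S_{B/C} = (k₁/k₂)·C_A^-0.5, so S₂/S₁ = (C_{A,2}/C_{A,1})^-0.5.
= (0.643/2.95)^(-0.5) = (0.2180)^(-0.5) = 2.14.
Selectivity toward B rises as C_A falls — low-concentration operation is favoured.

2.14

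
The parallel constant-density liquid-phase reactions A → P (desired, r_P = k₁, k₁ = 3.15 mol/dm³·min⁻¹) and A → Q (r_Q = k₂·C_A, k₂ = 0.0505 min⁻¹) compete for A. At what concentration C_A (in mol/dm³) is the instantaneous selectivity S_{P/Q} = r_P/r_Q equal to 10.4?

6.00 mol/dm³

S_{P/Q} = (k₁/k₂)·C_A⁻¹ ⇒ C_A = (S·k₂/k₁)^(-1).
= (10.4×0.0505/3.15)^(-1) = (0.1667)^(-1) = 6.00 mol/dm³.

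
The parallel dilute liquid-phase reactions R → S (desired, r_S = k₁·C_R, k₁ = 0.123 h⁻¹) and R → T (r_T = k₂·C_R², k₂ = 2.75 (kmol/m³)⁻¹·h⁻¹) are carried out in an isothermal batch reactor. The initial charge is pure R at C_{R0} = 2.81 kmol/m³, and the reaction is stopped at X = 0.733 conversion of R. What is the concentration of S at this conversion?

C_R = C_{R0}(1−X) = 0.7503 kmol/m³.
Along a PFR/batch, dC_S/dC_R = −r_S/(r_S+r_T) = −k₁/(k₁+k₂·C_R).
Integrating from C_{R0} to C_R: C_S = (0.123/2.75)·ln[(0.123+2.75·2.81)/(0.123+2.75·0.750)] = 0.04473·ln(7.851/2.186) = 0.05718 kmol/m³.

0.0572 kmol/m³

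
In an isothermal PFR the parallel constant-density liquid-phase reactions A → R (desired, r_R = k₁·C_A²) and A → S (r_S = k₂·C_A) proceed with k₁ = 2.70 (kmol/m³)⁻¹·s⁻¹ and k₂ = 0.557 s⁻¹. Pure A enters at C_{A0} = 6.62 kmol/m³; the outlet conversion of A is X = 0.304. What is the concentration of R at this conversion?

C_A = C_{A0}(1−X) = 4.608 kmol/m³.
Along a PFR/batch, dC_S/dC_A = −r_S/(r_R+r_S) = −k₂/(k₂+k₁·C_A).
Integrating from C_{A0} to C_A: C_S = (0.557/2.70)·ln[(0.557+2.70·6.62)/(0.557+2.70·4.61)] = 0.2063·ln(18.43/13.00) = 0.07206 kmol/m³.
Then C_R = (C_{A0}−C_A) − C_S = 2.012 − 0.07206 = 1.940 kmol/m³.

1.94 kmol/m³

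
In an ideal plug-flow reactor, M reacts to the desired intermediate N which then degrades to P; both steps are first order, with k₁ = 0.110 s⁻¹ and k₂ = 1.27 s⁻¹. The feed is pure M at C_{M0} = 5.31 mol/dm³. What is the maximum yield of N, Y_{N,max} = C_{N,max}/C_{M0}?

For a first-order series the maximum intermediate yield is C_{N,max}/C_{M0} = (k₁/k₂)^[k₂/(k₂−k₁)].
= (0.110/1.27)^(1.27/(1.27−0.110)) = (0.08661)^(1.095) = 0.06868.

0.0687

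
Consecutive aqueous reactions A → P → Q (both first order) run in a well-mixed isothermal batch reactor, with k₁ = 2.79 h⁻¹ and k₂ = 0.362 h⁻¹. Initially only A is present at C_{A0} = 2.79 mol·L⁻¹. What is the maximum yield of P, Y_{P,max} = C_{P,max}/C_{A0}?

0.738

Evaluating C_P at t_opt = ln(k₂/k₁)/(k₂−k₁) gives C_{P,max}/C_{A0} = (k₁/k₂)^[k₂/(k₂−k₁)].
= (2.79/0.362)^(0.362/(0.362−2.79)) = (7.707)^(-0.1491) = 0.7375.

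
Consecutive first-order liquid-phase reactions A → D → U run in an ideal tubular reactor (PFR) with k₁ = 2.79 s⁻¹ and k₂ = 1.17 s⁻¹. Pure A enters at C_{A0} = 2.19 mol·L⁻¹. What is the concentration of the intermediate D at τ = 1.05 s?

Solving the coupled first-order balances gives C_D(τ) = [k₁/(k₂−k₁)]·C_{A0}·(e^(−k₁τ) − e^(−k₂τ)).
e^(−k₁τ) = e^(−2.79×1.05) = e^(−2.929) = 0.05342; e^(−k₂τ) = e^(−1.228) = 0.2927.
C_D = 2.79×2.19/(1.17−2.79) × (0.05342−0.2927) = (-3.772)×(-0.2393) = 0.9026 mol·L⁻¹.

0.903 mol·L⁻¹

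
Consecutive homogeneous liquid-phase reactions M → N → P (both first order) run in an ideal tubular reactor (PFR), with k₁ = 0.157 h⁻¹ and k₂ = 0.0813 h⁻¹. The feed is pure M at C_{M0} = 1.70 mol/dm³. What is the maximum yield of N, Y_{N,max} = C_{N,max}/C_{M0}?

Evaluating C_N at τ_opt = ln(k₂/k₁)/(k₂−k₁) gives C_{N,max}/C_{M0} = (k₁/k₂)^[k₂/(k₂−k₁)].
= (0.157/0.0813)^(0.0813/(0.0813−0.157)) = (1.931)^(-1.074) = 0.4932.

0.493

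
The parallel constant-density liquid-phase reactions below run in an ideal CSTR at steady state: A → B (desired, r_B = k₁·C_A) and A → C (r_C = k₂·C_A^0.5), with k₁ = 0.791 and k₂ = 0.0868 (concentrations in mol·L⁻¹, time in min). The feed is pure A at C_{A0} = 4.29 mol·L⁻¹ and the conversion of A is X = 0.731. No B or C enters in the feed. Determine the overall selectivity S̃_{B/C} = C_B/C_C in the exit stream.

Exit C_A = C_{A0}(1−X) = 4.29×0.269 = 1.154 mol·L⁻¹.
A CSTR operates uniformly at the exit composition, giving r_B = 0.9128 and r_C = 0.09324 (each k·C_A^n at C_A = 1.154).
Overall selectivity = C_B/C_C = r_Bτ/(r_Cτ) = r_B/r_C = 9.79.

9.79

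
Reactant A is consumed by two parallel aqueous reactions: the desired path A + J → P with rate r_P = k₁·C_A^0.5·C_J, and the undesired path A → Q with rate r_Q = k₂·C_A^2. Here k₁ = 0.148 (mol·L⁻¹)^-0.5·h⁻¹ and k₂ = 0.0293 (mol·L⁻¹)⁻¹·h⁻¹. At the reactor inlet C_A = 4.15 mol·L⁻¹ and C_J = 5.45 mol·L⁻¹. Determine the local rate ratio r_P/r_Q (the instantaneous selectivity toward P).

3.26

S_{P/Q} = r_P/r_Q = (k₁·C_A^0.5·C_J)/(k₂·C_A^2) = (k₁/k₂)·C_A^-1.5·C_J.
= (0.148×4.150^0.5×5.450) / (0.0293×4.150^2) = 1.643/0.5046 = 3.26.
The undesired path is higher order in A, so low C_A (CSTR or dilute feed) favours P.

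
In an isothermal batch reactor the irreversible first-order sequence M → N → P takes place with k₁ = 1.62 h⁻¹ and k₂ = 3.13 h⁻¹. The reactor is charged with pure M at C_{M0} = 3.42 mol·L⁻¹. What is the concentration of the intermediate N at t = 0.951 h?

For first-order series with pure M initially, C_N(t) = k₁C_{M0}/(k₂−k₁)·(e^(−k₁t) − e^(−k₂t)).
e^(−k₁t) = e^(−1.62×0.951) = e^(−1.541) = 0.2142; e^(−k₂t) = e^(−2.977) = 0.05096.
C_N = 1.62×3.42/(3.13−1.62) × (0.2142−0.05096) = 3.669×0.1633 = 0.5991 mol·L⁻¹.

0.599 mol·L⁻¹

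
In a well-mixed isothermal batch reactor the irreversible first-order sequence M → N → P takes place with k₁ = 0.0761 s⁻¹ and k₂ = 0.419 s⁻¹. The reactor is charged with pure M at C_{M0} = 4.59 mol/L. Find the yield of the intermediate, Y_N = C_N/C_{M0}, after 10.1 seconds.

For first-order series with pure M initially, C_N(t) = k₁C_{M0}/(k₂−k₁)·(e^(−k₁t) − e^(−k₂t)).
e^(−k₁t) = e^(−0.0761×10.1) = e^(−0.7686) = 0.4637; e^(−k₂t) = e^(−4.232) = 0.01452.
C_N = 0.0761×4.59/(0.419−0.0761) × (0.4637−0.01452) = 1.019×0.4491 = 0.4575 mol/L.
Y_N = C_N/C_{M0} = 0.4575/4.59 = 0.0997.

0.0997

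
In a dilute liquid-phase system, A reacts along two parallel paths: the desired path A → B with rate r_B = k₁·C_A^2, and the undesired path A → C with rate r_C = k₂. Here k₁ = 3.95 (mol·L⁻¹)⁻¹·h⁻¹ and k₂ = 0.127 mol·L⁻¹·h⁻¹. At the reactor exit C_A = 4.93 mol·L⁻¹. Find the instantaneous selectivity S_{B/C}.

S_{B/C} = r_B/r_C = (k₁·C_A^2)/(k₂) = (k₁/k₂)·C_A^2.
= (3.95×4.930^2) / (0.127) = 96.00/0.1270 = 756.
Since the desired path is higher order in A, keeping C_A high (PFR or concentrated feed) favours B.

756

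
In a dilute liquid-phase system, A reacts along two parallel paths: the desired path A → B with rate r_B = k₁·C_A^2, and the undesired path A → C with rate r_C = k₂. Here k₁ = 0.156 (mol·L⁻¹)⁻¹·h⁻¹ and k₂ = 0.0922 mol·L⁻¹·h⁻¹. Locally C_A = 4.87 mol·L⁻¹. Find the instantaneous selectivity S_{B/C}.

40.1

S_{B/C} = r_B/r_C = (k₁·C_A^2)/(k₂) = (k₁/k₂)·C_A^2.
= (0.156×4.870^2) / (0.0922) = 3.700/0.09220 = 40.1.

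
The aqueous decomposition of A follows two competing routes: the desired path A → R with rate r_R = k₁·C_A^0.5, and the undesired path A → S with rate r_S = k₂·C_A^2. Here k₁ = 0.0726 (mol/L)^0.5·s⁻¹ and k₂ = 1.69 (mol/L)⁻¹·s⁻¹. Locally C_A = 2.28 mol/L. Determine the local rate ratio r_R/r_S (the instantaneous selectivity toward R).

S_{R/S} = r_R/r_S = (k₁·C_A^0.5)/(k₂·C_A^2) = (k₁/k₂)·C_A^-1.5.
= (0.0726×2.280^0.5) / (1.69×2.280^2) = 0.1096/8.785 = 0.0125.
The undesired path is higher order in A, so low C_A (CSTR or dilute feed) favours R.

0.0125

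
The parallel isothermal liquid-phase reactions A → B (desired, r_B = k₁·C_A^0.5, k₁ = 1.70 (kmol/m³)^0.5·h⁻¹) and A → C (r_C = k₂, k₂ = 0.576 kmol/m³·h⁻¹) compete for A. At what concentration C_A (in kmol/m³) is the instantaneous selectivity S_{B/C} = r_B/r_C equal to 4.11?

S_{B/C} = (k₁/k₂)·C_A^0.5 ⇒ C_A = (S·k₂/k₁)^(2).
= (4.11×0.576/1.70)^(2) = (1.393)^(2) = 1.94 kmol/m³.

1.94 kmol/m³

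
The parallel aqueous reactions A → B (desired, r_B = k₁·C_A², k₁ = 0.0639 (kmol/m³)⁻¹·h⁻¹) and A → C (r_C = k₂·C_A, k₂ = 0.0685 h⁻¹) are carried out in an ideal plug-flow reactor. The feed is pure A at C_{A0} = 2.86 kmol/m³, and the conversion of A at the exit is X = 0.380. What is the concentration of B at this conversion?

0.740 kmol/m³

C_A = C_{A0}(1−X) = 1.773 kmol/m³.
Along a PFR/batch, dC_C/dC_A = −r_C/(r_B+r_C) = −k₂/(k₂+k₁·C_A).
Integrating from C_{A0} to C_A: C_C = (0.0685/0.0639)·ln[(0.0685+0.0639·2.86)/(0.0685+0.0639·1.77)] = 1.072·ln(0.2513/0.1818) = 0.3468 kmol/m³.
Then C_B = (C_{A0}−C_A) − C_C = 1.087 − 0.3468 = 0.7400 kmol/m³.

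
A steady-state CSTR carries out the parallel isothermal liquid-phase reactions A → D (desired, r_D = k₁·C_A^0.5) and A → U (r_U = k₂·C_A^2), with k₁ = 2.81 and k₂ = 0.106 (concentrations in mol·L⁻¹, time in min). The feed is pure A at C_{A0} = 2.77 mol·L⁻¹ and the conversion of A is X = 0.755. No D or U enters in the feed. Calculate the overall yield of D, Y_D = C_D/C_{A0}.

Exit C_A = C_{A0}(1−X) = 2.77×0.245 = 0.6786 mol·L⁻¹.
Rates in a CSTR are evaluated at the outlet concentration: r_D = 2.81×0.6786^0.5 = 2.315, r_U = 0.106×0.6786^2 = 0.04882.
Fraction of consumed A going to D: r_D/(r_D+r_U) = 0.9793.
C_D = 0.9793·C_{A0}·X = 0.9793×2.77×0.755 = 2.05 mol·L⁻¹; Y_D = C_D/C_{A0} = 0.739.

0.739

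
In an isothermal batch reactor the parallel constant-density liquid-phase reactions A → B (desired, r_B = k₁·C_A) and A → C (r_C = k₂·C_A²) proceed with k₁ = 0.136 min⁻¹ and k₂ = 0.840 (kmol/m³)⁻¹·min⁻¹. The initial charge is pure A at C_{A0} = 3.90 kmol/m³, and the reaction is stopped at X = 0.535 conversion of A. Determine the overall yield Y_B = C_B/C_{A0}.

C_A = C_{A0}(1−X) = 1.813 kmol/m³.
Along a PFR/batch, dC_B/dC_A = −r_B/(r_B+r_C) = −k₁/(k₁+k₂·C_A).
Integrating from C_{A0} to C_A: C_B = (0.136/0.840)·ln[(0.136+0.840·3.90)/(0.136+0.840·1.81)] = 0.1619·ln(3.412/1.659) = 0.1167 kmol/m³.
Y_B = C_B/C_{A0} = 0.1167/3.90 = 0.0299.

0.0299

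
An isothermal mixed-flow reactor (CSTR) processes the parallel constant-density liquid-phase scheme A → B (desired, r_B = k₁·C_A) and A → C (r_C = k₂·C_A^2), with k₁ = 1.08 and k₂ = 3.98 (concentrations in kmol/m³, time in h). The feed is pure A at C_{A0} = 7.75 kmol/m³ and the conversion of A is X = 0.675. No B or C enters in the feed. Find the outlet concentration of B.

0.509 kmol/m³

Exit C_A = C_{A0}(1−X) = 7.75×0.325 = 2.519 kmol/m³.
In a CSTR the entire volume is at exit conditions, so r_B = 1.08×2.519 = 2.720 and r_C = 3.98×2.519^2 = 25.25.
Fraction of consumed A going to B: r_B/(r_B+r_C) = 0.09726.
C_B = 0.09726·C_{A0}·X = 0.09726×7.75×0.675 = 0.509 kmol/m³.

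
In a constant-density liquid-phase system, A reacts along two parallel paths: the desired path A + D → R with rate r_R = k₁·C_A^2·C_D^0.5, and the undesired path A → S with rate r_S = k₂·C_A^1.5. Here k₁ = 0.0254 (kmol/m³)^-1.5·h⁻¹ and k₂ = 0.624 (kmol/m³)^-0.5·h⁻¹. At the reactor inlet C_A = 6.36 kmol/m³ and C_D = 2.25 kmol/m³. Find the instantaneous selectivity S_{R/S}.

S_{R/S} = r_R/r_S = (k₁·C_A^2·C_D^0.5)/(k₂·C_A^1.5) = (k₁/k₂)·C_A^0.5·C_D^0.5.
= (0.0254×6.360^2×2.250^0.5) / (0.624×6.360^1.5) = 1.541/10.01 = 0.154.
Since the desired path is higher order in A, keeping C_A high (PFR or concentrated feed) favours R.

0.154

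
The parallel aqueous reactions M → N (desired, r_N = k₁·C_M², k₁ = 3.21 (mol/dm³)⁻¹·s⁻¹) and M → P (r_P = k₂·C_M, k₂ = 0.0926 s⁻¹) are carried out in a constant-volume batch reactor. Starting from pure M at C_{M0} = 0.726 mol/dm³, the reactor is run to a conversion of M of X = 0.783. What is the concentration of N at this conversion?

C_M = C_{M0}(1−X) = 0.1575 mol/dm³.
Along a PFR/batch, dC_P/dC_M = −r_P/(r_N+r_P) = −k₂/(k₂+k₁·C_M).
Integrating from C_{M0} to C_M: C_P = (0.0926/3.21)·ln[(0.0926+3.21·0.726)/(0.0926+3.21·0.158)] = 0.02885·ln(2.423/0.5983) = 0.04035 mol/dm³.
Then C_N = (C_{M0}−C_M) − C_P = 0.5685 − 0.04035 = 0.5281 mol/dm³.

0.528 mol/dm³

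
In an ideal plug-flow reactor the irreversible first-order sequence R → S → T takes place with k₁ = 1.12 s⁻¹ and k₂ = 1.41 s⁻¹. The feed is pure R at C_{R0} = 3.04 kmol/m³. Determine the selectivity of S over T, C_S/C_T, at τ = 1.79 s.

For first-order series with pure R initially, C_S(τ) = k₁C_{R0}/(k₂−k₁)·(e^(−k₁τ) − e^(−k₂τ)).
e^(−k₁τ) = e^(−1.12×1.79) = e^(−2.005) = 0.1347; e^(−k₂τ) = e^(−2.524) = 0.08015.
C_S = 1.12×3.04/(1.41−1.12) × (0.1347−0.08015) = 11.74×0.05454 = 0.6403 kmol/m³.
C_R = C_{R0}e^(−k₁τ) = 0.4094 kmol/m³, so C_T = C_{R0}−C_R−C_S = 1.990 kmol/m³; C_S/C_T = 0.322.

0.322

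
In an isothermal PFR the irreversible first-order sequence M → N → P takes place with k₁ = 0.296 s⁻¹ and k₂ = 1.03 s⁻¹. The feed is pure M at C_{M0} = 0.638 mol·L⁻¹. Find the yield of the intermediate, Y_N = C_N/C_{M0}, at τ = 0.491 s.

0.106

For first-order series with pure M initially, C_N(τ) = k₁C_{M0}/(k₂−k₁)·(e^(−k₁τ) − e^(−k₂τ)).
e^(−k₁τ) = e^(−0.296×0.491) = e^(−0.1453) = 0.8647; e^(−k₂τ) = e^(−0.5057) = 0.6031.
C_N = 0.296×0.638/(1.03−0.296) × (0.8647−0.6031) = 0.2573×0.2617 = 0.06732 mol·L⁻¹.
Y_N = C_N/C_{M0} = 0.06732/0.638 = 0.106.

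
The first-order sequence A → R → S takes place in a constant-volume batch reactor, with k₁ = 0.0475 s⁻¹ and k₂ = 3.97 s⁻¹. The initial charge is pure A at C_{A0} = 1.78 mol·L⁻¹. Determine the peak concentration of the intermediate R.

0.0202 mol·L⁻¹

At the optimum, C_{R,max}/C_{A0} = (k₁/k₂)^[k₂/(k₂−k₁)].
= (0.0475/3.97)^(3.97/(3.97−0.0475)) = (0.01196)^(1.012) = 0.01134.
C_{R,max} = 0.01134×1.78 = 0.0202 mol·L⁻¹.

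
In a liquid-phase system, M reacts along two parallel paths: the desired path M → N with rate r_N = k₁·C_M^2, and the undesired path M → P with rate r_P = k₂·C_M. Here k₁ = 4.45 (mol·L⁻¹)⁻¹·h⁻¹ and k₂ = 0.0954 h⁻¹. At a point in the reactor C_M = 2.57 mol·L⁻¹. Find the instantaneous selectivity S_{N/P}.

S_{N/P} = r_N/r_P = (k₁·C_M^2)/(k₂·C_M) = (k₁/k₂)·C_M.
= (4.45×2.570^2) / (0.0954×2.570) = 29.39/0.2452 = 120.

120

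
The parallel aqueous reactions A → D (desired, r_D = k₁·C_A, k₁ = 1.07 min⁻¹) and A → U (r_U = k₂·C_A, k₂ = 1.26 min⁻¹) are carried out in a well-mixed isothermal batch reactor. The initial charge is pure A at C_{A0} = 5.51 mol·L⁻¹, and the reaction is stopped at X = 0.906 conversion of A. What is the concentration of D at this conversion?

C_A = C_{A0}(1−X) = 0.5179 mol·L⁻¹.
Both paths are first order in A, so the instantaneous fraction to D is constant: dC_D/d(−C_A) = k₁/(k₁+k₂) = 0.4592.
C_D = 0.4592·(C_{A0}−C_A) = 0.4592×4.992 = 2.29 mol·L⁻¹.

2.29 mol·L⁻¹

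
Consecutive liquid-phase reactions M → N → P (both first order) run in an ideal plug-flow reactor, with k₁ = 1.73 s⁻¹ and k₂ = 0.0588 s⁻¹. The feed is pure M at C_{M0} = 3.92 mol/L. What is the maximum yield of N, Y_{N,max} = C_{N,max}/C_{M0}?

Evaluating C_N at τ_opt = ln(k₂/k₁)/(k₂−k₁) gives C_{N,max}/C_{M0} = (k₁/k₂)^[k₂/(k₂−k₁)].
= (1.73/0.0588)^(0.0588/(0.0588−1.73)) = (29.42)^(-0.03518) = 0.8878.

0.888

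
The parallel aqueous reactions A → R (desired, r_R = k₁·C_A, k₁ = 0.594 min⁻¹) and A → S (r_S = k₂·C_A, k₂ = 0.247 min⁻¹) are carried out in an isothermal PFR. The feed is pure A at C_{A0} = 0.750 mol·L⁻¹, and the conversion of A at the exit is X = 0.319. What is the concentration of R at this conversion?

0.169 mol·L⁻¹

C_A = C_{A0}(1−X) = 0.5108 mol·L⁻¹.
Both paths are first order in A, so the instantaneous fraction to R is constant: dC_R/d(−C_A) = k₁/(k₁+k₂) = 0.7063.
C_R = 0.7063·(C_{A0}−C_A) = 0.7063×0.2392 = 0.169 mol·L⁻¹.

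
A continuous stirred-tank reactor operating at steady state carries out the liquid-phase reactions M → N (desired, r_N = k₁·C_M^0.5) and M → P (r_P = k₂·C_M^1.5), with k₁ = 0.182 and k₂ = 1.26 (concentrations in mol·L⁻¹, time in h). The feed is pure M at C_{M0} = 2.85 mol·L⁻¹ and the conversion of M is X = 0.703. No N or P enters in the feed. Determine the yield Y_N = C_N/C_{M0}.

Exit C_M = C_{M0}(1−X) = 2.85×0.297 = 0.8465 mol·L⁻¹.
Rates in a CSTR are evaluated at the outlet concentration: r_N = 0.182×0.8465^0.5 = 0.1674, r_P = 1.26×0.8465^1.5 = 0.9812.
Fraction of consumed M going to N: r_N/(r_N+r_P) = 0.1458.
C_N = 0.1458·C_{M0}·X = 0.1458×2.85×0.703 = 0.292 mol·L⁻¹; Y_N = C_N/C_{M0} = 0.102.

0.102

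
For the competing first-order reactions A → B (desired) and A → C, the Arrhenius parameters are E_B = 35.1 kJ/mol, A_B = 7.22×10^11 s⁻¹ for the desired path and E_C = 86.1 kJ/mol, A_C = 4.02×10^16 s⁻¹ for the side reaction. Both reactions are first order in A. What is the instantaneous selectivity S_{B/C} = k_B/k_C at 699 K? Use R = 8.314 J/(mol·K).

0.116

k_B/k_C = (A_B/A_C)·exp[−(E_B−E_C)/(RT)] = (A_B/A_C)·exp[(E_C−E_B)/(RT)].
(E_C−E_B)/(RT) = (86.1−35.1)×10³/(8.314×699) = 51000/5811 = 8.776.
k_B/k_C = (7.22×10^11/4.02×10^16)·exp(8.776) = 1.796×10^-5 × 6475 = 0.116.
Since E_B < E_C, lowering the temperature improves selectivity toward B.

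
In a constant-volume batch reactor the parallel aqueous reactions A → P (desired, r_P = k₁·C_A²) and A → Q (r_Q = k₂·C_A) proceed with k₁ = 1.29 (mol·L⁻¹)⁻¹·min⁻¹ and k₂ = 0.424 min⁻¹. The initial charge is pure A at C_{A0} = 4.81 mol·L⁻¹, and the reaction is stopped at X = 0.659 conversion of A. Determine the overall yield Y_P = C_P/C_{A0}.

C_A = C_{A0}(1−X) = 1.640 mol·L⁻¹.
Along a PFR/batch, dC_Q/dC_A = −r_Q/(r_P+r_Q) = −k₂/(k₂+k₁·C_A).
Integrating from C_{A0} to C_A: C_Q = (0.424/1.29)·ln[(0.424+1.29·4.81)/(0.424+1.29·1.64)] = 0.3287·ln(6.629/2.540) = 0.3153 mol·L⁻¹.
Then C_P = (C_{A0}−C_A) − C_Q = 3.170 − 0.3153 = 2.854 mol·L⁻¹.
Y_P = C_P/C_{A0} = 2.854/4.81 = 0.593.

0.593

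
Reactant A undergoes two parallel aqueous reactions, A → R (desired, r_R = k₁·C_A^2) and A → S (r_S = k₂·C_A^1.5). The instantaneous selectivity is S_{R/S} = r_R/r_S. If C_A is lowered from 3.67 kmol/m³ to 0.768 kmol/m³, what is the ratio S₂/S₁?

S_{R/S} = (k₁/k₂)·C_A^0.5, so S₂/S₁ = (C_{A,2}/C_{A,1})^0.5.
= (0.768/3.67)^0.5 = (0.2093)^0.5 = 0.457.

0.457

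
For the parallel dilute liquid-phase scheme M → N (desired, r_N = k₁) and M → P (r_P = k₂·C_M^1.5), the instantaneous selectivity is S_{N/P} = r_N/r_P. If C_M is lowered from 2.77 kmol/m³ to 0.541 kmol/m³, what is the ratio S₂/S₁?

11.6

S_{N/P} = (k₁/k₂)·C_M^-1.5, so S₂/S₁ = (C_{M,2}/C_{M,1})^-1.5.
= (0.541/2.77)^(-1.5) = (0.1953)^(-1.5) = 11.6.
Selectivity toward N rises as C_M falls — low-concentration operation is favoured.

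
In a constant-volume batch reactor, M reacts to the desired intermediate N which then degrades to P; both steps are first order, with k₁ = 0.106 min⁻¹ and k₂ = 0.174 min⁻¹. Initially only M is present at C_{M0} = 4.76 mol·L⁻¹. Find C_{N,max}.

For a first-order series the maximum intermediate yield is C_{N,max}/C_{M0} = (k₁/k₂)^[k₂/(k₂−k₁)].
= (0.106/0.174)^(0.174/(0.174−0.106)) = (0.6092)^(2.559) = 0.2813.
C_{N,max} = 0.2813×4.76 = 1.34 mol·L⁻¹.

1.34 mol·L⁻¹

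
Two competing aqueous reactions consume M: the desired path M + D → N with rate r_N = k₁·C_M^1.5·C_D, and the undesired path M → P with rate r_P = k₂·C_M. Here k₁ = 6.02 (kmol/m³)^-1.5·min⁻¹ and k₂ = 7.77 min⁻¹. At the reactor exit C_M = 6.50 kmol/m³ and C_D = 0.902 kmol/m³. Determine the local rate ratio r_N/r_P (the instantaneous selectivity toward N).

1.78

S_{N/P} = r_N/r_P = (k₁·C_M^1.5·C_D)/(k₂·C_M) = (k₁/k₂)·C_M^0.5·C_D.
= (6.02×6.500^1.5×0.9020) / (7.77×6.500) = 89.99/50.50 = 1.78.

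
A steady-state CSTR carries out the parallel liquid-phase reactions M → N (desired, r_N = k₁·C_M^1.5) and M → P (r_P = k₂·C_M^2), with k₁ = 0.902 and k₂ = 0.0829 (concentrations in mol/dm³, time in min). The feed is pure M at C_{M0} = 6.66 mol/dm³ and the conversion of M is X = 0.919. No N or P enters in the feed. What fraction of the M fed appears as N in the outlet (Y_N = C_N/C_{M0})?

Exit C_M = C_{M0}(1−X) = 6.66×0.0810 = 0.5395 mol/dm³.
Rates in a CSTR are evaluated at the outlet concentration: r_N = 0.902×0.5395^1.5 = 0.3574, r_P = 0.0829×0.5395^2 = 0.02413.
Fraction of consumed M going to N: r_N/(r_N+r_P) = 0.9368.
C_N = 0.9368·C_{M0}·X = 0.9368×6.66×0.919 = 5.73 mol/dm³; Y_N = C_N/C_{M0} = 0.861.

0.861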